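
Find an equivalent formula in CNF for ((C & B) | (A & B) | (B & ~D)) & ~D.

B & ~D

((C & B) | (A & B) | (B & ~D)) & ~D
≡ (C | A | B) & (C | A | ~D) & (C | B | B) & (C | B | ~D) & (B | A | B) & (B | A | ~D) & (B | B | B) & (B | B | ~D) & ~D   [distribute | over &]
≡ B & ~D   [simplify]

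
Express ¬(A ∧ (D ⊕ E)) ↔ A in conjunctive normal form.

¬(A ∧ (D ⊕ E)) ↔ A
= (¬(A ∧ (D ⊕ E)) → A) ∧ (A → ¬(A ∧ (D ⊕ E)))   — eliminate ↔
= (¬¬(A ∧ (D ⊕ E)) ∨ A) ∧ (A → ¬(A ∧ (D ⊕ E)))   — eliminate →
= (¬¬(A ∧ (D ∨ E) ∧ ¬(D ∧ E)) ∨ A) ∧ (A → ¬(A ∧ (D ⊕ E)))   — expand ⊕
= (¬¬(A ∧ (D ∨ E) ∧ ¬(D ∧ E)) ∨ A) ∧ (¬A ∨ ¬(A ∧ (D ⊕ E)))   — eliminate →
= (¬¬(A ∧ (D ∨ E) ∧ ¬(D ∧ E)) ∨ A) ∧ (¬A ∨ ¬(A ∧ (D ∨ E) ∧ ¬(D ∧ E)))   — expand ⊕
= ((A ∧ (D ∨ E) ∧ ¬(D ∧ E)) ∨ A) ∧ (¬A ∨ ¬(A ∧ (D ∨ E) ∧ ¬(D ∧ E)))   — double negation
= ((A ∧ (D ∨ E) ∧ (¬D ∨ ¬E)) ∨ A) ∧ (¬A ∨ ¬(A ∧ (D ∨ E) ∧ ¬(D ∧ E)))   — De Morgan
= ((A ∧ (D ∨ E) ∧ (¬D ∨ ¬E)) ∨ A) ∧ (¬A ∨ ¬A ∨ ¬(D ∨ E) ∨ ¬¬(D ∧ E))   — De Morgan
= ((A ∧ (D ∨ E) ∧ (¬D ∨ ¬E)) ∨ A) ∧ (¬A ∨ ¬A ∨ (¬D ∧ ¬E) ∨ ¬¬(D ∧ E))   — De Morgan
= ((A ∧ (D ∨ E) ∧ (¬D ∨ ¬E)) ∨ A) ∧ (¬A ∨ ¬A ∨ (¬D ∧ ¬E) ∨ (D ∧ E))   — double negation
= (A ∨ A) ∧ (D ∨ E ∨ A) ∧ (¬D ∨ ¬E ∨ A) ∧ (¬A ∨ ¬A ∨ ¬D ∨ D) ∧ (¬A ∨ ¬A ∨ ¬D ∨ E) ∧ (¬A ∨ ¬A ∨ ¬E ∨ D) ∧ (¬A ∨ ¬A ∨ ¬E ∨ E)   — distribute ∨ over ∧
= A ∧ (¬A ∨ ¬D ∨ E) ∧ (¬A ∨ ¬E ∨ D)   — simplify

A ∧ (¬A ∨ ¬D ∨ E) ∧ (¬A ∨ ¬E ∨ D)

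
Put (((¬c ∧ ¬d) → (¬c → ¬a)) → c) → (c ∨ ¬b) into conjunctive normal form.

c ∨ d ∨ ¬a ∨ ¬b

(((¬c ∧ ¬d) → (¬c → ¬a)) → c) → (c ∨ ¬b)
= ¬(((¬c ∧ ¬d) → (¬c → ¬a)) → c) ∨ c ∨ ¬b   [eliminate →]
= ¬(¬((¬c ∧ ¬d) → (¬c → ¬a)) ∨ c) ∨ c ∨ ¬b   [eliminate →]
= ¬(¬(¬(¬c ∧ ¬d) ∨ (¬c → ¬a)) ∨ c) ∨ c ∨ ¬b   [eliminate →]
= ¬(¬(¬(¬c ∧ ¬d) ∨ ¬¬c ∨ ¬a) ∨ c) ∨ c ∨ ¬b   [eliminate →]
= (¬¬(¬(¬c ∧ ¬d) ∨ ¬¬c ∨ ¬a) ∧ ¬c) ∨ c ∨ ¬b   [De Morgan]
= ((¬(¬c ∧ ¬d) ∨ ¬¬c ∨ ¬a) ∧ ¬c) ∨ c ∨ ¬b   [double negation]
= ((¬¬c ∨ ¬¬d ∨ ¬¬c ∨ ¬a) ∧ ¬c) ∨ c ∨ ¬b   [De Morgan]
= ((c ∨ ¬¬d ∨ ¬¬c ∨ ¬a) ∧ ¬c) ∨ c ∨ ¬b   [double negation]
= ((c ∨ d ∨ ¬¬c ∨ ¬a) ∧ ¬c) ∨ c ∨ ¬b   [double negation]
= ((c ∨ d ∨ c ∨ ¬a) ∧ ¬c) ∨ c ∨ ¬b   [double negation]
= (c ∨ d ∨ c ∨ ¬a ∨ c ∨ ¬b) ∧ (¬c ∨ c ∨ ¬b)   [distribute ∨ over ∧]
= c ∨ d ∨ ¬a ∨ ¬b   [simplify]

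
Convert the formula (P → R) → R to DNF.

(P → R) → R
⇔ ¬(P → R) ∨ R   — eliminate →
⇔ ¬(¬P ∨ R) ∨ R   — eliminate →
⇔ (¬¬P ∧ ¬R) ∨ R   — De Morgan
⇔ (P ∧ ¬R) ∨ R   — double negation

(P ∧ ¬R) ∨ R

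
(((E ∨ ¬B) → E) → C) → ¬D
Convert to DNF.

(¬E ∧ B ∧ ¬C) ∨ (E ∧ ¬C) ∨ ¬D

(((E ∨ ¬B) → E) → C) → ¬D
⇔ ¬(((E ∨ ¬B) → E) → C) ∨ ¬D   (eliminate →)
⇔ ¬(¬((E ∨ ¬B) → E) ∨ C) ∨ ¬D   (eliminate →)
⇔ ¬(¬(¬(E ∨ ¬B) ∨ E) ∨ C) ∨ ¬D   (eliminate →)
⇔ (¬¬(¬(E ∨ ¬B) ∨ E) ∧ ¬C) ∨ ¬D   (De Morgan)
⇔ ((¬(E ∨ ¬B) ∨ E) ∧ ¬C) ∨ ¬D   (double negation)
⇔ (((¬E ∧ ¬¬B) ∨ E) ∧ ¬C) ∨ ¬D   (De Morgan)
⇔ (((¬E ∧ B) ∨ E) ∧ ¬C) ∨ ¬D   (double negation)
⇔ (¬E ∧ B ∧ ¬C) ∨ (E ∧ ¬C) ∨ ¬D   (distribute ∧ over ∨)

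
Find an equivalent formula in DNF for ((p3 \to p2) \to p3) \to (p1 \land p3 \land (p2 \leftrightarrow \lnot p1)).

\lnot p3 \lor (p1 \land p3 \land \lnot p2)

((p3 \to p2) \to p3) \to (p1 \land p3 \land (p2 \leftrightarrow \lnot p1))
≡ \lnot ((p3 \to p2) \to p3) \lor (p1 \land p3 \land (p2 \leftrightarrow \lnot p1))   [eliminate \to]
≡ \lnot (\lnot (p3 \to p2) \lor p3) \lor (p1 \land p3 \land (p2 \leftrightarrow \lnot p1))   [eliminate \to]
≡ \lnot (\lnot (\lnot p3 \lor p2) \lor p3) \lor (p1 \land p3 \land (p2 \leftrightarrow \lnot p1))   [eliminate \to]
≡ \lnot (\lnot (\lnot p3 \lor p2) \lor p3) \lor (p1 \land p3 \land (p2 \to \lnot p1) \land (\lnot p1 \to p2))   [eliminate \leftrightarrow]
≡ \lnot (\lnot (\lnot p3 \lor p2) \lor p3) \lor (p1 \land p3 \land (\lnot p2 \lor \lnot p1) \land (\lnot p1 \to p2))   [eliminate \to]
≡ \lnot (\lnot (\lnot p3 \lor p2) \lor p3) \lor (p1 \land p3 \land (\lnot p2 \lor \lnot p1) \land (\lnot \lnot p1 \lor p2))   [eliminate \to]
≡ (\lnot \lnot (\lnot p3 \lor p2) \land \lnot p3) \lor (p1 \land p3 \land (\lnot p2 \lor \lnot p1) \land (\lnot \lnot p1 \lor p2))   [De Morgan]
≡ ((\lnot p3 \lor p2) \land \lnot p3) \lor (p1 \land p3 \land (\lnot p2 \lor \lnot p1) \land (\lnot \lnot p1 \lor p2))   [double negation]
≡ ((\lnot p3 \lor p2) \land \lnot p3) \lor (p1 \land p3 \land (\lnot p2 \lor \lnot p1) \land (p1 \lor p2))   [double negation]
≡ (\lnot p3 \land \lnot p3) \lor (p2 \land \lnot p3) \lor (p1 \land p3 \land \lnot p2 \land p1) \lor (p1 \land p3 \land \lnot p2 \land p2) \lor (p1 \land p3 \land \lnot p1 \land p1) \lor (p1 \land p3 \land \lnot p1 \land p2)   [distribute \land over \lor]
≡ \lnot p3 \lor (p1 \land p3 \land \lnot p2)   [simplify]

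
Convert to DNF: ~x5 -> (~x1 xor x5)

x5 | (~x1 & ~x5)

~x5 -> (~x1 xor x5)
= ~~x5 | (~x1 xor x5)   — eliminate ->
= ~~x5 | (~x1 & ~x5) | (~~x1 & x5)   — expand xor
= x5 | (~x1 & ~x5) | (~~x1 & x5)   — double negation
= x5 | (~x1 & ~x5) | (x1 & x5)   — double negation
= x5 | (~x1 & ~x5)   — simplify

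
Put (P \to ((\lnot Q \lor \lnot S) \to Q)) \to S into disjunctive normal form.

(P \to ((\lnot Q \lor \lnot S) \to Q)) \to S
= \lnot (P \to ((\lnot Q \lor \lnot S) \to Q)) \lor S   [eliminate \to]
= \lnot (\lnot P \lor ((\lnot Q \lor \lnot S) \to Q)) \lor S   [eliminate \to]
= \lnot (\lnot P \lor \lnot (\lnot Q \lor \lnot S) \lor Q) \lor S   [eliminate \to]
= (\lnot \lnot P \land \lnot \lnot (\lnot Q \lor \lnot S) \land \lnot Q) \lor S   [De Morgan]
= (P \land \lnot \lnot (\lnot Q \lor \lnot S) \land \lnot Q) \lor S   [double negation]
= (P \land (\lnot Q \lor \lnot S) \land \lnot Q) \lor S   [double negation]
= (P \land \lnot Q \land \lnot Q) \lor (P \land \lnot S \land \lnot Q) \lor S   [distribute \land over \lor]
= (P \land \lnot Q) \lor S   [simplify]

(P \land \lnot Q) \lor S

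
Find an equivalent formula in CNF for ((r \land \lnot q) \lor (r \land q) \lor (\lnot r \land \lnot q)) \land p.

(r \lor \lnot q) \land p

((r \land \lnot q) \lor (r \land q) \lor (\lnot r \land \lnot q)) \land p
⇔ (r \lor r \lor \lnot r) \land (r \lor r \lor \lnot q) \land (r \lor q \lor \lnot r) \land (r \lor q \lor \lnot q) \land (\lnot q \lor r \lor \lnot r) \land (\lnot q \lor r \lor \lnot q) \land (\lnot q \lor q \lor \lnot r) \land (\lnot q \lor q \lor \lnot q) \land p   — distribute \lor over \land
⇔ (r \lor \lnot q) \land p   — simplify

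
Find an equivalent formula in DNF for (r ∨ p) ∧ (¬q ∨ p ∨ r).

(r ∨ p) ∧ (¬q ∨ p ∨ r)
= (r ∧ ¬q) ∨ (r ∧ p) ∨ (r ∧ r) ∨ (p ∧ ¬q) ∨ (p ∧ p) ∨ (p ∧ r)
= r ∨ p

r ∨ p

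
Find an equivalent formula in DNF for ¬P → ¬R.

P ∨ ¬R

¬P → ¬R
≡ ¬¬P ∨ ¬R   (eliminate →)
≡ P ∨ ¬R   (double negation)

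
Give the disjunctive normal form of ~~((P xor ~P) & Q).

(P & Q) | (~P & Q)

~~((P xor ~P) & Q)
≡ ~~(((P & ~~P) | (~P & ~P)) & Q)   [expand xor]
≡ ((P & ~~P) | (~P & ~P)) & Q   [double negation]
≡ ((P & P) | (~P & ~P)) & Q   [double negation]
≡ (P & P & Q) | (~P & ~P & Q)   [distribute & over |]
≡ (P & Q) | (~P & Q)   [simplify]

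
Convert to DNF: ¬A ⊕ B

¬A ⊕ B
= (¬A ∧ ¬B) ∨ (¬¬A ∧ B)   — expand ⊕
= (¬A ∧ ¬B) ∨ (A ∧ B)   — double negation

(¬A ∧ ¬B) ∨ (A ∧ B)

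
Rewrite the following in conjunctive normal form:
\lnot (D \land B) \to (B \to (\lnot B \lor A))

\lnot (D \land B) \to (B \to (\lnot B \lor A))
≡ \lnot \lnot (D \land B) \lor (B \to (\lnot B \lor A))   [eliminate \to]
≡ \lnot \lnot (D \land B) \lor \lnot B \lor \lnot B \lor A   [eliminate \to]
≡ (D \land B) \lor \lnot B \lor \lnot B \lor A   [double negation]
≡ (D \lor \lnot B \lor \lnot B \lor A) \land (B \lor \lnot B \lor \lnot B \lor A)   [distribute \lor over \land]
≡ D \lor \lnot B \lor A   [simplify]

D \lor \lnot B \lor A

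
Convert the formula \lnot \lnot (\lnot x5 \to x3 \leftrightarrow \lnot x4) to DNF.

\lnot x5 \land \lnot x3 \land x4 \lor \lnot x4 \land x5 \lor \lnot x4 \land x3

\lnot \lnot (\lnot x5 \to x3 \leftrightarrow \lnot x4)
≡ \lnot \lnot (((\lnot x5 \to x3) \to \lnot x4) \land (\lnot x4 \to (\lnot x5 \to x3)))   [eliminate \leftrightarrow]
≡ \lnot \lnot ((\lnot (\lnot x5 \to x3) \lor \lnot x4) \land (\lnot x4 \to (\lnot x5 \to x3)))   [eliminate \to]
≡ \lnot \lnot ((\lnot (\lnot \lnot x5 \lor x3) \lor \lnot x4) \land (\lnot x4 \to (\lnot x5 \to x3)))   [eliminate \to]
≡ \lnot \lnot ((\lnot (\lnot \lnot x5 \lor x3) \lor \lnot x4) \land (\lnot \lnot x4 \lor (\lnot x5 \to x3)))   [eliminate \to]
≡ \lnot \lnot ((\lnot (\lnot \lnot x5 \lor x3) \lor \lnot x4) \land (\lnot \lnot x4 \lor \lnot \lnot x5 \lor x3))   [eliminate \to]
≡ (\lnot (\lnot \lnot x5 \lor x3) \lor \lnot x4) \land (\lnot \lnot x4 \lor \lnot \lnot x5 \lor x3)   [double negation]
≡ (\lnot \lnot \lnot x5 \land \lnot x3 \lor \lnot x4) \land (\lnot \lnot x4 \lor \lnot \lnot x5 \lor x3)   [De Morgan]
≡ (\lnot x5 \land \lnot x3 \lor \lnot x4) \land (\lnot \lnot x4 \lor \lnot \lnot x5 \lor x3)   [double negation]
≡ (\lnot x5 \land \lnot x3 \lor \lnot x4) \land (x4 \lor \lnot \lnot x5 \lor x3)   [double negation]
≡ (\lnot x5 \land \lnot x3 \lor \lnot x4) \land (x4 \lor x5 \lor x3)   [double negation]
≡ \lnot x5 \land \lnot x3 \land x4 \lor \lnot x5 \land \lnot x3 \land x5 \lor \lnot x5 \land \lnot x3 \land x3 \lor \lnot x4 \land x4 \lor \lnot x4 \land x5 \lor \lnot x4 \land x3   [distribute \land over \lor]
≡ \lnot x5 \land \lnot x3 \land x4 \lor \lnot x4 \land x5 \lor \lnot x4 \land x3   [simplify]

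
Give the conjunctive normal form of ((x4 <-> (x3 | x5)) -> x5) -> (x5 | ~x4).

((x4 <-> (x3 | x5)) -> x5) -> (x5 | ~x4)
⇔ ~((x4 <-> (x3 | x5)) -> x5) | x5 | ~x4   [eliminate ->]
⇔ ~(~(x4 <-> (x3 | x5)) | x5) | x5 | ~x4   [eliminate ->]
⇔ ~(~((x4 -> (x3 | x5)) & ((x3 | x5) -> x4)) | x5) | x5 | ~x4   [eliminate <->]
⇔ ~(~((~x4 | x3 | x5) & ((x3 | x5) -> x4)) | x5) | x5 | ~x4   [eliminate ->]
⇔ ~(~((~x4 | x3 | x5) & (~(x3 | x5) | x4)) | x5) | x5 | ~x4   [eliminate ->]
⇔ (~~((~x4 | x3 | x5) & (~(x3 | x5) | x4)) & ~x5) | x5 | ~x4   [De Morgan]
⇔ ((~x4 | x3 | x5) & (~(x3 | x5) | x4) & ~x5) | x5 | ~x4   [double negation]
⇔ ((~x4 | x3 | x5) & ((~x3 & ~x5) | x4) & ~x5) | x5 | ~x4   [De Morgan]
⇔ (~x4 | x3 | x5 | x5 | ~x4) & (~x3 | x4 | x5 | ~x4) & (~x5 | x4 | x5 | ~x4) & (~x5 | x5 | ~x4)   [distribute | over &]
⇔ ~x4 | x3 | x5   [simplify]

~x4 | x3 | x5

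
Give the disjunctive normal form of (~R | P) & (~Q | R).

(~R & ~Q) | (P & ~Q) | (P & R)

(~R | P) & (~Q | R)
= (~R & ~Q) | (~R & R) | (P & ~Q) | (P & R)   [distribute & over |]
= (~R & ~Q) | (P & ~Q) | (P & R)   [simplify]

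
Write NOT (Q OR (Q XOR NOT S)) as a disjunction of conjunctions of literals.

NOT (Q OR (Q XOR NOT S))
≡ NOT (Q OR (Q AND NOT NOT S) OR (NOT Q AND NOT S))   — expand XOR
≡ NOT Q AND NOT (Q AND NOT NOT S) AND NOT (NOT Q AND NOT S)   — De Morgan
≡ NOT Q AND (NOT Q OR NOT NOT NOT S) AND NOT (NOT Q AND NOT S)   — De Morgan
≡ NOT Q AND (NOT Q OR NOT S) AND NOT (NOT Q AND NOT S)   — double negation
≡ NOT Q AND (NOT Q OR NOT S) AND (NOT NOT Q OR NOT NOT S)   — De Morgan
≡ NOT Q AND (NOT Q OR NOT S) AND (Q OR NOT NOT S)   — double negation
≡ NOT Q AND (NOT Q OR NOT S) AND (Q OR S)   — double negation
≡ (NOT Q AND NOT Q AND Q) OR (NOT Q AND NOT Q AND S) OR (NOT Q AND NOT S AND Q) OR (NOT Q AND NOT S AND S)   — distribute AND over OR
≡ NOT Q AND S   — simplify

NOT Q AND S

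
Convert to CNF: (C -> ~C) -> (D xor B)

(C | D | B) & (C | ~D | ~B)

(C -> ~C) -> (D xor B)
⇔ ~(C -> ~C) | (D xor B)   (eliminate ->)
⇔ ~(~C | ~C) | (D xor B)   (eliminate ->)
⇔ ~(~C | ~C) | ((D | B) & ~(D & B))   (expand xor)
⇔ (~~C & ~~C) | ((D | B) & ~(D & B))   (De Morgan)
⇔ (C & ~~C) | ((D | B) & ~(D & B))   (double negation)
⇔ (C & C) | ((D | B) & ~(D & B))   (double negation)
⇔ (C & C) | ((D | B) & (~D | ~B))   (De Morgan)
⇔ (C | D | B) & (C | ~D | ~B) & (C | D | B) & (C | ~D | ~B)   (distribute | over &)
⇔ (C | D | B) & (C | ~D | ~B)   (simplify)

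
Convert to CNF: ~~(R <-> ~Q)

~~(R <-> ~Q)
⇔ ~~((R -> ~Q) & (~Q -> R))   [eliminate <->]
⇔ ~~((~R | ~Q) & (~Q -> R))   [eliminate ->]
⇔ ~~((~R | ~Q) & (~~Q | R))   [eliminate ->]
⇔ (~R | ~Q) & (~~Q | R)   [double negation]
⇔ (~R | ~Q) & (Q | R)   [double negation]

(~R | ~Q) & (Q | R)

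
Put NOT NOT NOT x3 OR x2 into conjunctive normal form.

NOT NOT NOT x3 OR x2
≡ NOT x3 OR x2   (double negation)

NOT x3 OR x2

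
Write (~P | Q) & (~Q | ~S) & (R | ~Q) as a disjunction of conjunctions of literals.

(~P & ~Q) | (~P & ~S & R) | (Q & ~S & R)

(~P | Q) & (~Q | ~S) & (R | ~Q)
= (~P & ~Q & R) | (~P & ~Q & ~Q) | (~P & ~S & R) | (~P & ~S & ~Q) | (Q & ~Q & R) | (Q & ~Q & ~Q) | (Q & ~S & R) | (Q & ~S & ~Q)   — distribute & over |
= (~P & ~Q) | (~P & ~S & R) | (Q & ~S & R)   — simplify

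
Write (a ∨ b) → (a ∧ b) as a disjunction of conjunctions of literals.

(a ∨ b) → (a ∧ b)
≡ ¬(a ∨ b) ∨ (a ∧ b)   — eliminate →
≡ (¬a ∧ ¬b) ∨ (a ∧ b)   — De Morgan

(¬a ∧ ¬b) ∨ (a ∧ b)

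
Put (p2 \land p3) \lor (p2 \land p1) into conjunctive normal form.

p2 \land (p3 \lor p1)

(p2 \land p3) \lor (p2 \land p1)
≡ (p2 \lor p2) \land (p2 \lor p1) \land (p3 \lor p2) \land (p3 \lor p1)   [distribute \lor over \land]
≡ p2 \land (p3 \lor p1)   [simplify]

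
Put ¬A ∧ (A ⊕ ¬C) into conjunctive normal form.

¬A ∧ (A ∨ ¬C)

¬A ∧ (A ⊕ ¬C)
= ¬A ∧ (A ∨ ¬C) ∧ ¬(A ∧ ¬C)
= ¬A ∧ (A ∨ ¬C) ∧ (¬A ∨ ¬¬C)
= ¬A ∧ (A ∨ ¬C) ∧ (¬A ∨ C)
= ¬A ∧ (A ∨ ¬C)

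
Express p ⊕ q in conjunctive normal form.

(p ∨ q) ∧ (¬p ∨ ¬q)

p ⊕ q
≡ (p ∨ q) ∧ ¬(p ∧ q)   [expand ⊕]
≡ (p ∨ q) ∧ (¬p ∨ ¬q)   [De Morgan]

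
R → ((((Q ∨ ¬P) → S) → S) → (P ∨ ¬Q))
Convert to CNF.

R → ((((Q ∨ ¬P) → S) → S) → (P ∨ ¬Q))
⇔ ¬R ∨ ((((Q ∨ ¬P) → S) → S) → (P ∨ ¬Q))   — eliminate →
⇔ ¬R ∨ ¬(((Q ∨ ¬P) → S) → S) ∨ P ∨ ¬Q   — eliminate →
⇔ ¬R ∨ ¬(¬((Q ∨ ¬P) → S) ∨ S) ∨ P ∨ ¬Q   — eliminate →
⇔ ¬R ∨ ¬(¬(¬(Q ∨ ¬P) ∨ S) ∨ S) ∨ P ∨ ¬Q   — eliminate →
⇔ ¬R ∨ (¬¬(¬(Q ∨ ¬P) ∨ S) ∧ ¬S) ∨ P ∨ ¬Q   — De Morgan
⇔ ¬R ∨ ((¬(Q ∨ ¬P) ∨ S) ∧ ¬S) ∨ P ∨ ¬Q   — double negation
⇔ ¬R ∨ (((¬Q ∧ ¬¬P) ∨ S) ∧ ¬S) ∨ P ∨ ¬Q   — De Morgan
⇔ ¬R ∨ (((¬Q ∧ P) ∨ S) ∧ ¬S) ∨ P ∨ ¬Q   — double negation
⇔ (¬R ∨ ¬Q ∨ S ∨ P ∨ ¬Q) ∧ (¬R ∨ P ∨ S ∨ P ∨ ¬Q) ∧ (¬R ∨ ¬S ∨ P ∨ ¬Q)   — distribute ∨ over ∧
⇔ (¬R ∨ ¬Q ∨ S ∨ P) ∧ (¬R ∨ ¬S ∨ P ∨ ¬Q)   — simplify

(¬R ∨ ¬Q ∨ S ∨ P) ∧ (¬R ∨ ¬S ∨ P ∨ ¬Q)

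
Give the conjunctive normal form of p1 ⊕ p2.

p1 ⊕ p2
= (p1 ∨ p2) ∧ ¬(p1 ∧ p2)   [expand ⊕]
= (p1 ∨ p2) ∧ (¬p1 ∨ ¬p2)   [De Morgan]

(p1 ∨ p2) ∧ (¬p1 ∨ ¬p2)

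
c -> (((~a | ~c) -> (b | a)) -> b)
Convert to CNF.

c -> (((~a | ~c) -> (b | a)) -> b)
⇔ ~c | (((~a | ~c) -> (b | a)) -> b)   — eliminate ->
⇔ ~c | ~((~a | ~c) -> (b | a)) | b   — eliminate ->
⇔ ~c | ~(~(~a | ~c) | b | a) | b   — eliminate ->
⇔ ~c | (~~(~a | ~c) & ~b & ~a) | b   — De Morgan
⇔ ~c | ((~a | ~c) & ~b & ~a) | b   — double negation
⇔ (~c | ~a | ~c | b) & (~c | ~b | b) & (~c | ~a | b)   — distribute | over &
⇔ ~c | ~a | b   — simplify

~c | ~a | b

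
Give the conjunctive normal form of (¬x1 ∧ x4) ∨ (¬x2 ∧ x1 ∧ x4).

(¬x1 ∨ ¬x2) ∧ x4

(¬x1 ∧ x4) ∨ (¬x2 ∧ x1 ∧ x4)
⇔ (¬x1 ∨ ¬x2) ∧ (¬x1 ∨ x1) ∧ (¬x1 ∨ x4) ∧ (x4 ∨ ¬x2) ∧ (x4 ∨ x1) ∧ (x4 ∨ x4)   [distribute ∨ over ∧]
⇔ (¬x1 ∨ ¬x2) ∧ x4   [simplify]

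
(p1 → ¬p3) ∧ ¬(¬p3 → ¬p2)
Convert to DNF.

(p1 → ¬p3) ∧ ¬(¬p3 → ¬p2)
⇔ (¬p1 ∨ ¬p3) ∧ ¬(¬p3 → ¬p2)   (eliminate →)
⇔ (¬p1 ∨ ¬p3) ∧ ¬(¬¬p3 ∨ ¬p2)   (eliminate →)
⇔ (¬p1 ∨ ¬p3) ∧ ¬¬¬p3 ∧ ¬¬p2   (De Morgan)
⇔ (¬p1 ∨ ¬p3) ∧ ¬p3 ∧ ¬¬p2   (double negation)
⇔ (¬p1 ∨ ¬p3) ∧ ¬p3 ∧ p2   (double negation)
⇔ (¬p1 ∧ ¬p3 ∧ p2) ∨ (¬p3 ∧ ¬p3 ∧ p2)   (distribute ∧ over ∨)
⇔ ¬p3 ∧ p2   (simplify)

¬p3 ∧ p2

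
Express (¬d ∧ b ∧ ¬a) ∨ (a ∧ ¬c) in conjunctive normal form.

(¬d ∧ b ∧ ¬a) ∨ (a ∧ ¬c)
≡ (¬d ∨ a) ∧ (¬d ∨ ¬c) ∧ (b ∨ a) ∧ (b ∨ ¬c) ∧ (¬a ∨ a) ∧ (¬a ∨ ¬c)   [distribute ∨ over ∧]
≡ (¬d ∨ a) ∧ (¬d ∨ ¬c) ∧ (b ∨ a) ∧ (b ∨ ¬c) ∧ (¬a ∨ ¬c)   [simplify]

(¬d ∨ a) ∧ (¬d ∨ ¬c) ∧ (b ∨ a) ∧ (b ∨ ¬c) ∧ (¬a ∨ ¬c)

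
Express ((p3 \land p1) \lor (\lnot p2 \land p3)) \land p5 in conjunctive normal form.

p3 \land (p1 \lor \lnot p2) \land p5

((p3 \land p1) \lor (\lnot p2 \land p3)) \land p5
= (p3 \lor \lnot p2) \land (p3 \lor p3) \land (p1 \lor \lnot p2) \land (p1 \lor p3) \land p5   — distribute \lor over \land
= p3 \land (p1 \lor \lnot p2) \land p5   — simplify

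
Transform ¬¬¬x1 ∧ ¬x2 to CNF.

¬x1 ∧ ¬x2

¬¬¬x1 ∧ ¬x2
≡ ¬x1 ∧ ¬x2   (double negation)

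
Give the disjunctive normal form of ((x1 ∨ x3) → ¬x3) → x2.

x3 ∨ x2

((x1 ∨ x3) → ¬x3) → x2
≡ ¬((x1 ∨ x3) → ¬x3) ∨ x2   [eliminate →]
≡ ¬(¬(x1 ∨ x3) ∨ ¬x3) ∨ x2   [eliminate →]
≡ (¬¬(x1 ∨ x3) ∧ ¬¬x3) ∨ x2   [De Morgan]
≡ ((x1 ∨ x3) ∧ ¬¬x3) ∨ x2   [double negation]
≡ ((x1 ∨ x3) ∧ x3) ∨ x2   [double negation]
≡ (x1 ∧ x3) ∨ (x3 ∧ x3) ∨ x2   [distribute ∧ over ∨]
≡ x3 ∨ x2   [simplify]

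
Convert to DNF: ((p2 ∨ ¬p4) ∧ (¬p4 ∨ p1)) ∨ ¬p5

(p2 ∧ p1) ∨ ¬p4 ∨ ¬p5

((p2 ∨ ¬p4) ∧ (¬p4 ∨ p1)) ∨ ¬p5
= (p2 ∧ ¬p4) ∨ (p2 ∧ p1) ∨ (¬p4 ∧ ¬p4) ∨ (¬p4 ∧ p1) ∨ ¬p5   — distribute ∧ over ∨
= (p2 ∧ p1) ∨ ¬p4 ∨ ¬p5   — simplify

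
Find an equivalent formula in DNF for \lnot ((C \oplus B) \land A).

\lnot ((C \oplus B) \land A)
⇔ \lnot (((C \land \lnot B) \lor (\lnot C \land B)) \land A)   [expand \oplus]
⇔ \lnot ((C \land \lnot B) \lor (\lnot C \land B)) \lor \lnot A   [De Morgan]
⇔ (\lnot (C \land \lnot B) \land \lnot (\lnot C \land B)) \lor \lnot A   [De Morgan]
⇔ ((\lnot C \lor \lnot \lnot B) \land \lnot (\lnot C \land B)) \lor \lnot A   [De Morgan]
⇔ ((\lnot C \lor B) \land \lnot (\lnot C \land B)) \lor \lnot A   [double negation]
⇔ ((\lnot C \lor B) \land (\lnot \lnot C \lor \lnot B)) \lor \lnot A   [De Morgan]
⇔ ((\lnot C \lor B) \land (C \lor \lnot B)) \lor \lnot A   [double negation]
⇔ (\lnot C \land C) \lor (\lnot C \land \lnot B) \lor (B \land C) \lor (B \land \lnot B) \lor \lnot A   [distribute \land over \lor]
⇔ (\lnot C \land \lnot B) \lor (B \land C) \lor \lnot A   [simplify]

(\lnot C \land \lnot B) \lor (B \land C) \lor \lnot A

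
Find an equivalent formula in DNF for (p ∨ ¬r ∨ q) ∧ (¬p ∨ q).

(p ∨ ¬r ∨ q) ∧ (¬p ∨ q)
= (p ∧ ¬p) ∨ (p ∧ q) ∨ (¬r ∧ ¬p) ∨ (¬r ∧ q) ∨ (q ∧ ¬p) ∨ (q ∧ q)   (distribute ∧ over ∨)
= (¬r ∧ ¬p) ∨ q   (simplify)

(¬r ∧ ¬p) ∨ q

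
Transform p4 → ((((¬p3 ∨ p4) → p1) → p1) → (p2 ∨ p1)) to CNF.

p4 → ((((¬p3 ∨ p4) → p1) → p1) → (p2 ∨ p1))
≡ ¬p4 ∨ ((((¬p3 ∨ p4) → p1) → p1) → (p2 ∨ p1))   — eliminate →
≡ ¬p4 ∨ ¬(((¬p3 ∨ p4) → p1) → p1) ∨ p2 ∨ p1   — eliminate →
≡ ¬p4 ∨ ¬(¬((¬p3 ∨ p4) → p1) ∨ p1) ∨ p2 ∨ p1   — eliminate →
≡ ¬p4 ∨ ¬(¬(¬(¬p3 ∨ p4) ∨ p1) ∨ p1) ∨ p2 ∨ p1   — eliminate →
≡ ¬p4 ∨ (¬¬(¬(¬p3 ∨ p4) ∨ p1) ∧ ¬p1) ∨ p2 ∨ p1   — De Morgan
≡ ¬p4 ∨ ((¬(¬p3 ∨ p4) ∨ p1) ∧ ¬p1) ∨ p2 ∨ p1   — double negation
≡ ¬p4 ∨ (((¬¬p3 ∧ ¬p4) ∨ p1) ∧ ¬p1) ∨ p2 ∨ p1   — De Morgan
≡ ¬p4 ∨ (((p3 ∧ ¬p4) ∨ p1) ∧ ¬p1) ∨ p2 ∨ p1   — double negation
≡ (¬p4 ∨ p3 ∨ p1 ∨ p2 ∨ p1) ∧ (¬p4 ∨ ¬p4 ∨ p1 ∨ p2 ∨ p1) ∧ (¬p4 ∨ ¬p1 ∨ p2 ∨ p1)   — distribute ∨ over ∧
≡ ¬p4 ∨ p1 ∨ p2   — simplify

¬p4 ∨ p1 ∨ p2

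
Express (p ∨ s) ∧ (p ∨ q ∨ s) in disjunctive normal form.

p ∨ s

(p ∨ s) ∧ (p ∨ q ∨ s)
= (p ∧ p) ∨ (p ∧ q) ∨ (p ∧ s) ∨ (s ∧ p) ∨ (s ∧ q) ∨ (s ∧ s)   [distribute ∧ over ∨]
= p ∨ s   [simplify]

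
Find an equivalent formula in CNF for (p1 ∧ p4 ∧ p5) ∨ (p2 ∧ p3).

(p1 ∧ p4 ∧ p5) ∨ (p2 ∧ p3)
≡ (p1 ∨ p2) ∧ (p1 ∨ p3) ∧ (p4 ∨ p2) ∧ (p4 ∨ p3) ∧ (p5 ∨ p2) ∧ (p5 ∨ p3)   — distribute ∨ over ∧

(p1 ∨ p2) ∧ (p1 ∨ p3) ∧ (p4 ∨ p2) ∧ (p4 ∨ p3) ∧ (p5 ∨ p2) ∧ (p5 ∨ p3)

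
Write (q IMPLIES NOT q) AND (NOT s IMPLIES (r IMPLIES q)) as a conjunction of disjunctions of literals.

(q IMPLIES NOT q) AND (NOT s IMPLIES (r IMPLIES q))
≡ (NOT q OR NOT q) AND (NOT s IMPLIES (r IMPLIES q))   (eliminate IMPLIES)
≡ (NOT q OR NOT q) AND (NOT NOT s OR (r IMPLIES q))   (eliminate IMPLIES)
≡ (NOT q OR NOT q) AND (NOT NOT s OR NOT r OR q)   (eliminate IMPLIES)
≡ (NOT q OR NOT q) AND (s OR NOT r OR q)   (double negation)
≡ NOT q AND (s OR NOT r OR q)   (simplify)

NOT q AND (s OR NOT r OR q)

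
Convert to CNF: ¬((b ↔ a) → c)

(¬b ∨ a) ∧ (¬a ∨ b) ∧ ¬c

¬((b ↔ a) → c)
⇔ ¬(¬(b ↔ a) ∨ c)   [eliminate →]
⇔ ¬(¬((b → a) ∧ (a → b)) ∨ c)   [eliminate ↔]
⇔ ¬(¬((¬b ∨ a) ∧ (a → b)) ∨ c)   [eliminate →]
⇔ ¬(¬((¬b ∨ a) ∧ (¬a ∨ b)) ∨ c)   [eliminate →]
⇔ ¬¬((¬b ∨ a) ∧ (¬a ∨ b)) ∧ ¬c   [De Morgan]
⇔ (¬b ∨ a) ∧ (¬a ∨ b) ∧ ¬c   [double negation]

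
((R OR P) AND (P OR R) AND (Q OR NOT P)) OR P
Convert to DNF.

((R OR P) AND (P OR R) AND (Q OR NOT P)) OR P
= (R AND P AND Q) OR (R AND P AND NOT P) OR (R AND R AND Q) OR (R AND R AND NOT P) OR (P AND P AND Q) OR (P AND P AND NOT P) OR (P AND R AND Q) OR (P AND R AND NOT P) OR P   (distribute AND over OR)
= (R AND Q) OR (R AND NOT P) OR P   (simplify)

(R AND Q) OR (R AND NOT P) OR P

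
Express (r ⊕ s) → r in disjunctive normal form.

(r ⊕ s) → r
≡ ¬(r ⊕ s) ∨ r
≡ ¬((r ∧ ¬s) ∨ (¬r ∧ s)) ∨ r
≡ (¬(r ∧ ¬s) ∧ ¬(¬r ∧ s)) ∨ r
≡ ((¬r ∨ ¬¬s) ∧ ¬(¬r ∧ s)) ∨ r
≡ ((¬r ∨ s) ∧ ¬(¬r ∧ s)) ∨ r
≡ ((¬r ∨ s) ∧ (¬¬r ∨ ¬s)) ∨ r
≡ ((¬r ∨ s) ∧ (r ∨ ¬s)) ∨ r
≡ (¬r ∧ r) ∨ (¬r ∧ ¬s) ∨ (s ∧ r) ∨ (s ∧ ¬s) ∨ r
≡ (¬r ∧ ¬s) ∨ r

(¬r ∧ ¬s) ∨ r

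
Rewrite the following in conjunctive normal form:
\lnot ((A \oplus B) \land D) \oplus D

\lnot ((A \oplus B) \land D) \oplus D
≡ (\lnot ((A \oplus B) \land D) \lor D) \land \lnot (\lnot ((A \oplus B) \land D) \land D)   — expand \oplus
≡ (\lnot ((A \lor B) \land \lnot (A \land B) \land D) \lor D) \land \lnot (\lnot ((A \oplus B) \land D) \land D)   — expand \oplus
≡ (\lnot ((A \lor B) \land \lnot (A \land B) \land D) \lor D) \land \lnot (\lnot ((A \lor B) \land \lnot (A \land B) \land D) \land D)   — expand \oplus
≡ (\lnot (A \lor B) \lor \lnot \lnot (A \land B) \lor \lnot D \lor D) \land \lnot (\lnot ((A \lor B) \land \lnot (A \land B) \land D) \land D)   — De Morgan
≡ ((\lnot A \land \lnot B) \lor \lnot \lnot (A \land B) \lor \lnot D \lor D) \land \lnot (\lnot ((A \lor B) \land \lnot (A \land B) \land D) \land D)   — De Morgan
≡ ((\lnot A \land \lnot B) \lor (A \land B) \lor \lnot D \lor D) \land \lnot (\lnot ((A \lor B) \land \lnot (A \land B) \land D) \land D)   — double negation
≡ ((\lnot A \land \lnot B) \lor (A \land B) \lor \lnot D \lor D) \land (\lnot \lnot ((A \lor B) \land \lnot (A \land B) \land D) \lor \lnot D)   — De Morgan
≡ ((\lnot A \land \lnot B) \lor (A \land B) \lor \lnot D \lor D) \land (((A \lor B) \land \lnot (A \land B) \land D) \lor \lnot D)   — double negation
≡ ((\lnot A \land \lnot B) \lor (A \land B) \lor \lnot D \lor D) \land (((A \lor B) \land (\lnot A \lor \lnot B) \land D) \lor \lnot D)   — De Morgan
≡ (\lnot A \lor A \lor \lnot D \lor D) \land (\lnot A \lor B \lor \lnot D \lor D) \land (\lnot B \lor A \lor \lnot D \lor D) \land (\lnot B \lor B \lor \lnot D \lor D) \land (A \lor B \lor \lnot D) \land (\lnot A \lor \lnot B \lor \lnot D) \land (D \lor \lnot D)   — distribute \lor over \land
≡ (A \lor B \lor \lnot D) \land (\lnot A \lor \lnot B \lor \lnot D)   — simplify

(A \lor B \lor \lnot D) \land (\lnot A \lor \lnot B \lor \lnot D)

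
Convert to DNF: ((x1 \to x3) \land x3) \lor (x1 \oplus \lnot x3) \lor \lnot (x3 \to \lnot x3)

x3 \lor (\lnot x1 \land \lnot x3)

((x1 \to x3) \land x3) \lor (x1 \oplus \lnot x3) \lor \lnot (x3 \to \lnot x3)
≡ ((\lnot x1 \lor x3) \land x3) \lor (x1 \oplus \lnot x3) \lor \lnot (x3 \to \lnot x3)   [eliminate \to]
≡ ((\lnot x1 \lor x3) \land x3) \lor (x1 \land \lnot \lnot x3) \lor (\lnot x1 \land \lnot x3) \lor \lnot (x3 \to \lnot x3)   [expand \oplus]
≡ ((\lnot x1 \lor x3) \land x3) \lor (x1 \land \lnot \lnot x3) \lor (\lnot x1 \land \lnot x3) \lor \lnot (\lnot x3 \lor \lnot x3)   [eliminate \to]
≡ ((\lnot x1 \lor x3) \land x3) \lor (x1 \land x3) \lor (\lnot x1 \land \lnot x3) \lor \lnot (\lnot x3 \lor \lnot x3)   [double negation]
≡ ((\lnot x1 \lor x3) \land x3) \lor (x1 \land x3) \lor (\lnot x1 \land \lnot x3) \lor (\lnot \lnot x3 \land \lnot \lnot x3)   [De Morgan]
≡ ((\lnot x1 \lor x3) \land x3) \lor (x1 \land x3) \lor (\lnot x1 \land \lnot x3) \lor (x3 \land \lnot \lnot x3)   [double negation]
≡ ((\lnot x1 \lor x3) \land x3) \lor (x1 \land x3) \lor (\lnot x1 \land \lnot x3) \lor (x3 \land x3)   [double negation]
≡ (\lnot x1 \land x3) \lor (x3 \land x3) \lor (x1 \land x3) \lor (\lnot x1 \land \lnot x3) \lor (x3 \land x3)   [distribute \land over \lor]
≡ x3 \lor (\lnot x1 \land \lnot x3)   [simplify]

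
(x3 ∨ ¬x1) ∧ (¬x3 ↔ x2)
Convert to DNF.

(x3 ∨ ¬x1) ∧ (¬x3 ↔ x2)
⇔ (x3 ∨ ¬x1) ∧ (¬x3 → x2) ∧ (x2 → ¬x3)   [eliminate ↔]
⇔ (x3 ∨ ¬x1) ∧ (¬¬x3 ∨ x2) ∧ (x2 → ¬x3)   [eliminate →]
⇔ (x3 ∨ ¬x1) ∧ (¬¬x3 ∨ x2) ∧ (¬x2 ∨ ¬x3)   [eliminate →]
⇔ (x3 ∨ ¬x1) ∧ (x3 ∨ x2) ∧ (¬x2 ∨ ¬x3)   [double negation]
⇔ (x3 ∧ x3 ∧ ¬x2) ∨ (x3 ∧ x3 ∧ ¬x3) ∨ (x3 ∧ x2 ∧ ¬x2) ∨ (x3 ∧ x2 ∧ ¬x3) ∨ (¬x1 ∧ x3 ∧ ¬x2) ∨ (¬x1 ∧ x3 ∧ ¬x3) ∨ (¬x1 ∧ x2 ∧ ¬x2) ∨ (¬x1 ∧ x2 ∧ ¬x3)   [distribute ∧ over ∨]
⇔ (x3 ∧ ¬x2) ∨ (¬x1 ∧ x2 ∧ ¬x3)   [simplify]

(x3 ∧ ¬x2) ∨ (¬x1 ∧ x2 ∧ ¬x3)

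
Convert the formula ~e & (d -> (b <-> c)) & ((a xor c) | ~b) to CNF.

~e & (d -> (b <-> c)) & ((a xor c) | ~b)
≡ ~e & (~d | (b <-> c)) & ((a xor c) | ~b)   (eliminate ->)
≡ ~e & (~d | ((b -> c) & (c -> b))) & ((a xor c) | ~b)   (eliminate <->)
≡ ~e & (~d | ((~b | c) & (c -> b))) & ((a xor c) | ~b)   (eliminate ->)
≡ ~e & (~d | ((~b | c) & (~c | b))) & ((a xor c) | ~b)   (eliminate ->)
≡ ~e & (~d | ((~b | c) & (~c | b))) & (((a | c) & ~(a & c)) | ~b)   (expand xor)
≡ ~e & (~d | ((~b | c) & (~c | b))) & (((a | c) & (~a | ~c)) | ~b)   (De Morgan)
≡ ~e & (~d | ~b | c) & (~d | ~c | b) & (a | c | ~b) & (~a | ~c | ~b)   (distribute | over &)

~e & (~d | ~b | c) & (~d | ~c | b) & (a | c | ~b) & (~a | ~c | ~b)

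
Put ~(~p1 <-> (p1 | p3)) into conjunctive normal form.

~(~p1 <-> (p1 | p3))
≡ ~((~p1 -> (p1 | p3)) & ((p1 | p3) -> ~p1))   [eliminate <->]
≡ ~((~~p1 | p1 | p3) & ((p1 | p3) -> ~p1))   [eliminate ->]
≡ ~((~~p1 | p1 | p3) & (~(p1 | p3) | ~p1))   [eliminate ->]
≡ ~(~~p1 | p1 | p3) | ~(~(p1 | p3) | ~p1)   [De Morgan]
≡ (~~~p1 & ~p1 & ~p3) | ~(~(p1 | p3) | ~p1)   [De Morgan]
≡ (~p1 & ~p1 & ~p3) | ~(~(p1 | p3) | ~p1)   [double negation]
≡ (~p1 & ~p1 & ~p3) | (~~(p1 | p3) & ~~p1)   [De Morgan]
≡ (~p1 & ~p1 & ~p3) | ((p1 | p3) & ~~p1)   [double negation]
≡ (~p1 & ~p1 & ~p3) | ((p1 | p3) & p1)   [double negation]
≡ (~p1 | p1 | p3) & (~p1 | p1) & (~p1 | p1 | p3) & (~p1 | p1) & (~p3 | p1 | p3) & (~p3 | p1)   [distribute | over &]
≡ ~p3 | p1   [simplify]

~p3 | p1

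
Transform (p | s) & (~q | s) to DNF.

(p | s) & (~q | s)
= (p & ~q) | (p & s) | (s & ~q) | (s & s)   [distribute & over |]
= (p & ~q) | s   [simplify]

(p & ~q) | s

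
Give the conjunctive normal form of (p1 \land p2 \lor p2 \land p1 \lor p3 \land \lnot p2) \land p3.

(p1 \land p2 \lor p2 \land p1 \lor p3 \land \lnot p2) \land p3
= (p1 \lor p2 \lor p3) \land (p1 \lor p2 \lor \lnot p2) \land (p1 \lor p1 \lor p3) \land (p1 \lor p1 \lor \lnot p2) \land (p2 \lor p2 \lor p3) \land (p2 \lor p2 \lor \lnot p2) \land (p2 \lor p1 \lor p3) \land (p2 \lor p1 \lor \lnot p2) \land p3   [distribute \lor over \land]
= (p1 \lor \lnot p2) \land p3   [simplify]

(p1 \lor \lnot p2) \land p3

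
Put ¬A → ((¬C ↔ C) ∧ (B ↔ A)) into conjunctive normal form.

(A ∨ C) ∧ (A ∨ ¬C) ∧ (A ∨ ¬B)

¬A → ((¬C ↔ C) ∧ (B ↔ A))
≡ ¬¬A ∨ ((¬C ↔ C) ∧ (B ↔ A))   [eliminate →]
≡ ¬¬A ∨ ((¬C → C) ∧ (C → ¬C) ∧ (B ↔ A))   [eliminate ↔]
≡ ¬¬A ∨ ((¬¬C ∨ C) ∧ (C → ¬C) ∧ (B ↔ A))   [eliminate →]
≡ ¬¬A ∨ ((¬¬C ∨ C) ∧ (¬C ∨ ¬C) ∧ (B ↔ A))   [eliminate →]
≡ ¬¬A ∨ ((¬¬C ∨ C) ∧ (¬C ∨ ¬C) ∧ (B → A) ∧ (A → B))   [eliminate ↔]
≡ ¬¬A ∨ ((¬¬C ∨ C) ∧ (¬C ∨ ¬C) ∧ (¬B ∨ A) ∧ (A → B))   [eliminate →]
≡ ¬¬A ∨ ((¬¬C ∨ C) ∧ (¬C ∨ ¬C) ∧ (¬B ∨ A) ∧ (¬A ∨ B))   [eliminate →]
≡ A ∨ ((¬¬C ∨ C) ∧ (¬C ∨ ¬C) ∧ (¬B ∨ A) ∧ (¬A ∨ B))   [double negation]
≡ A ∨ ((C ∨ C) ∧ (¬C ∨ ¬C) ∧ (¬B ∨ A) ∧ (¬A ∨ B))   [double negation]
≡ (A ∨ C ∨ C) ∧ (A ∨ ¬C ∨ ¬C) ∧ (A ∨ ¬B ∨ A) ∧ (A ∨ ¬A ∨ B)   [distribute ∨ over ∧]
≡ (A ∨ C) ∧ (A ∨ ¬C) ∧ (A ∨ ¬B)   [simplify]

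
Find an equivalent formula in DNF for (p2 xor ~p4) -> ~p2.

(p2 xor ~p4) -> ~p2
⇔ ~(p2 xor ~p4) | ~p2
⇔ ~((p2 & ~~p4) | (~p2 & ~p4)) | ~p2
⇔ (~(p2 & ~~p4) & ~(~p2 & ~p4)) | ~p2
⇔ ((~p2 | ~~~p4) & ~(~p2 & ~p4)) | ~p2
⇔ ((~p2 | ~p4) & ~(~p2 & ~p4)) | ~p2
⇔ ((~p2 | ~p4) & (~~p2 | ~~p4)) | ~p2
⇔ ((~p2 | ~p4) & (p2 | ~~p4)) | ~p2
⇔ ((~p2 | ~p4) & (p2 | p4)) | ~p2
⇔ (~p2 & p2) | (~p2 & p4) | (~p4 & p2) | (~p4 & p4) | ~p2
⇔ (~p4 & p2) | ~p2

(~p4 & p2) | ~p2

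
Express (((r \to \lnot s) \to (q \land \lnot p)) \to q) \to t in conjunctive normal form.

(r \lor q \lor t) \land (r \lor \lnot p \lor t) \land (s \lor q \lor t) \land (s \lor \lnot p \lor t) \land (\lnot q \lor t)

(((r \to \lnot s) \to (q \land \lnot p)) \to q) \to t
≡ \lnot (((r \to \lnot s) \to (q \land \lnot p)) \to q) \lor t   (eliminate \to)
≡ \lnot (\lnot ((r \to \lnot s) \to (q \land \lnot p)) \lor q) \lor t   (eliminate \to)
≡ \lnot (\lnot (\lnot (r \to \lnot s) \lor (q \land \lnot p)) \lor q) \lor t   (eliminate \to)
≡ \lnot (\lnot (\lnot (\lnot r \lor \lnot s) \lor (q \land \lnot p)) \lor q) \lor t   (eliminate \to)
≡ (\lnot \lnot (\lnot (\lnot r \lor \lnot s) \lor (q \land \lnot p)) \land \lnot q) \lor t   (De Morgan)
≡ ((\lnot (\lnot r \lor \lnot s) \lor (q \land \lnot p)) \land \lnot q) \lor t   (double negation)
≡ (((\lnot \lnot r \land \lnot \lnot s) \lor (q \land \lnot p)) \land \lnot q) \lor t   (De Morgan)
≡ (((r \land \lnot \lnot s) \lor (q \land \lnot p)) \land \lnot q) \lor t   (double negation)
≡ (((r \land s) \lor (q \land \lnot p)) \land \lnot q) \lor t   (double negation)
≡ (r \lor q \lor t) \land (r \lor \lnot p \lor t) \land (s \lor q \lor t) \land (s \lor \lnot p \lor t) \land (\lnot q \lor t)   (distribute \lor over \land)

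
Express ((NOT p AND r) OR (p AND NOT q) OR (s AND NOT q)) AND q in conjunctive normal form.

(NOT p OR NOT q) AND (r OR p OR s) AND (r OR NOT q) AND q

((NOT p AND r) OR (p AND NOT q) OR (s AND NOT q)) AND q
= (NOT p OR p OR s) AND (NOT p OR p OR NOT q) AND (NOT p OR NOT q OR s) AND (NOT p OR NOT q OR NOT q) AND (r OR p OR s) AND (r OR p OR NOT q) AND (r OR NOT q OR s) AND (r OR NOT q OR NOT q) AND q   (distribute OR over AND)
= (NOT p OR NOT q) AND (r OR p OR s) AND (r OR NOT q) AND q   (simplify)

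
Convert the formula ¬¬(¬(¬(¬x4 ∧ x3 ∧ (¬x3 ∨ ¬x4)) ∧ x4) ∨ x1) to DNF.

¬¬(¬(¬(¬x4 ∧ x3 ∧ (¬x3 ∨ ¬x4)) ∧ x4) ∨ x1)
⇔ ¬(¬(¬x4 ∧ x3 ∧ (¬x3 ∨ ¬x4)) ∧ x4) ∨ x1   [double negation]
⇔ ¬¬(¬x4 ∧ x3 ∧ (¬x3 ∨ ¬x4)) ∨ ¬x4 ∨ x1   [De Morgan]
⇔ (¬x4 ∧ x3 ∧ (¬x3 ∨ ¬x4)) ∨ ¬x4 ∨ x1   [double negation]
⇔ (¬x4 ∧ x3 ∧ ¬x3) ∨ (¬x4 ∧ x3 ∧ ¬x4) ∨ ¬x4 ∨ x1   [distribute ∧ over ∨]
⇔ ¬x4 ∨ x1   [simplify]

¬x4 ∨ x1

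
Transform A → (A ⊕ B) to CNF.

¬A ∨ ¬B

A → (A ⊕ B)
⇔ ¬A ∨ (A ⊕ B)   — eliminate →
⇔ ¬A ∨ ((A ∨ B) ∧ ¬(A ∧ B))   — expand ⊕
⇔ ¬A ∨ ((A ∨ B) ∧ (¬A ∨ ¬B))   — De Morgan
⇔ (¬A ∨ A ∨ B) ∧ (¬A ∨ ¬A ∨ ¬B)   — distribute ∨ over ∧
⇔ ¬A ∨ ¬B   — simplify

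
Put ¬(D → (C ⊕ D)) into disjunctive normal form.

¬(D → (C ⊕ D))
⇔ ¬(¬D ∨ (C ⊕ D))   — eliminate →
⇔ ¬(¬D ∨ (C ∧ ¬D) ∨ (¬C ∧ D))   — expand ⊕
⇔ ¬¬D ∧ ¬(C ∧ ¬D) ∧ ¬(¬C ∧ D)   — De Morgan
⇔ D ∧ ¬(C ∧ ¬D) ∧ ¬(¬C ∧ D)   — double negation
⇔ D ∧ (¬C ∨ ¬¬D) ∧ ¬(¬C ∧ D)   — De Morgan
⇔ D ∧ (¬C ∨ D) ∧ ¬(¬C ∧ D)   — double negation
⇔ D ∧ (¬C ∨ D) ∧ (¬¬C ∨ ¬D)   — De Morgan
⇔ D ∧ (¬C ∨ D) ∧ (C ∨ ¬D)   — double negation
⇔ (D ∧ ¬C ∧ C) ∨ (D ∧ ¬C ∧ ¬D) ∨ (D ∧ D ∧ C) ∨ (D ∧ D ∧ ¬D)   — distribute ∧ over ∨
⇔ D ∧ C   — simplify

D ∧ C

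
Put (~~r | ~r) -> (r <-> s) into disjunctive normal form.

(~r & ~s) | (s & r)

(~~r | ~r) -> (r <-> s)
≡ ~(~~r | ~r) | (r <-> s)   [eliminate ->]
≡ ~(~~r | ~r) | ((r -> s) & (s -> r))   [eliminate <->]
≡ ~(~~r | ~r) | ((~r | s) & (s -> r))   [eliminate ->]
≡ ~(~~r | ~r) | ((~r | s) & (~s | r))   [eliminate ->]
≡ (~~~r & ~~r) | ((~r | s) & (~s | r))   [De Morgan]
≡ (~r & ~~r) | ((~r | s) & (~s | r))   [double negation]
≡ (~r & r) | ((~r | s) & (~s | r))   [double negation]
≡ (~r & r) | (~r & ~s) | (~r & r) | (s & ~s) | (s & r)   [distribute & over |]
≡ (~r & ~s) | (s & r)   [simplify]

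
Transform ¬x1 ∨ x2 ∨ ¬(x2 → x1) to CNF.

¬x1 ∨ x2 ∨ ¬(x2 → x1)
≡ ¬x1 ∨ x2 ∨ ¬(¬x2 ∨ x1)
≡ ¬x1 ∨ x2 ∨ (¬¬x2 ∧ ¬x1)
≡ ¬x1 ∨ x2 ∨ (x2 ∧ ¬x1)
≡ (¬x1 ∨ x2 ∨ x2) ∧ (¬x1 ∨ x2 ∨ ¬x1)
≡ ¬x1 ∨ x2

¬x1 ∨ x2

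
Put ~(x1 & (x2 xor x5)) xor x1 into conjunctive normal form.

(x2 | x5 | ~x1) & (~x2 | ~x5 | ~x1)

~(x1 & (x2 xor x5)) xor x1
≡ (~(x1 & (x2 xor x5)) | x1) & ~(~(x1 & (x2 xor x5)) & x1)   (expand xor)
≡ (~(x1 & (x2 | x5) & ~(x2 & x5)) | x1) & ~(~(x1 & (x2 xor x5)) & x1)   (expand xor)
≡ (~(x1 & (x2 | x5) & ~(x2 & x5)) | x1) & ~(~(x1 & (x2 | x5) & ~(x2 & x5)) & x1)   (expand xor)
≡ (~x1 | ~(x2 | x5) | ~~(x2 & x5) | x1) & ~(~(x1 & (x2 | x5) & ~(x2 & x5)) & x1)   (De Morgan)
≡ (~x1 | (~x2 & ~x5) | ~~(x2 & x5) | x1) & ~(~(x1 & (x2 | x5) & ~(x2 & x5)) & x1)   (De Morgan)
≡ (~x1 | (~x2 & ~x5) | (x2 & x5) | x1) & ~(~(x1 & (x2 | x5) & ~(x2 & x5)) & x1)   (double negation)
≡ (~x1 | (~x2 & ~x5) | (x2 & x5) | x1) & (~~(x1 & (x2 | x5) & ~(x2 & x5)) | ~x1)   (De Morgan)
≡ (~x1 | (~x2 & ~x5) | (x2 & x5) | x1) & ((x1 & (x2 | x5) & ~(x2 & x5)) | ~x1)   (double negation)
≡ (~x1 | (~x2 & ~x5) | (x2 & x5) | x1) & ((x1 & (x2 | x5) & (~x2 | ~x5)) | ~x1)   (De Morgan)
≡ (~x1 | ~x2 | x2 | x1) & (~x1 | ~x2 | x5 | x1) & (~x1 | ~x5 | x2 | x1) & (~x1 | ~x5 | x5 | x1) & (x1 | ~x1) & (x2 | x5 | ~x1) & (~x2 | ~x5 | ~x1)   (distribute | over &)
≡ (x2 | x5 | ~x1) & (~x2 | ~x5 | ~x1)   (simplify)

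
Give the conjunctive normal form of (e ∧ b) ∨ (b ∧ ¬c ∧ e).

e ∧ b

(e ∧ b) ∨ (b ∧ ¬c ∧ e)
≡ (e ∨ b) ∧ (e ∨ ¬c) ∧ (e ∨ e) ∧ (b ∨ b) ∧ (b ∨ ¬c) ∧ (b ∨ e)   [distribute ∨ over ∧]
≡ e ∧ b   [simplify]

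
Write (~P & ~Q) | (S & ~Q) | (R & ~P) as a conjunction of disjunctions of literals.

(~P | S) & (~P | ~Q) & (~Q | R)

(~P & ~Q) | (S & ~Q) | (R & ~P)
≡ (~P | S | R) & (~P | S | ~P) & (~P | ~Q | R) & (~P | ~Q | ~P) & (~Q | S | R) & (~Q | S | ~P) & (~Q | ~Q | R) & (~Q | ~Q | ~P)   [distribute | over &]
≡ (~P | S) & (~P | ~Q) & (~Q | R)   [simplify]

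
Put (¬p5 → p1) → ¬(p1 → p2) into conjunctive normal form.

(¬p5 ∨ p1) ∧ (¬p5 ∨ ¬p2) ∧ (¬p1 ∨ ¬p2)

(¬p5 → p1) → ¬(p1 → p2)
≡ ¬(¬p5 → p1) ∨ ¬(p1 → p2)   — eliminate →
≡ ¬(¬¬p5 ∨ p1) ∨ ¬(p1 → p2)   — eliminate →
≡ ¬(¬¬p5 ∨ p1) ∨ ¬(¬p1 ∨ p2)   — eliminate →
≡ ¬¬¬p5 ∧ ¬p1 ∨ ¬(¬p1 ∨ p2)   — De Morgan
≡ ¬p5 ∧ ¬p1 ∨ ¬(¬p1 ∨ p2)   — double negation
≡ ¬p5 ∧ ¬p1 ∨ ¬¬p1 ∧ ¬p2   — De Morgan
≡ ¬p5 ∧ ¬p1 ∨ p1 ∧ ¬p2   — double negation
≡ (¬p5 ∨ p1) ∧ (¬p5 ∨ ¬p2) ∧ (¬p1 ∨ p1) ∧ (¬p1 ∨ ¬p2)   — distribute ∨ over ∧
≡ (¬p5 ∨ p1) ∧ (¬p5 ∨ ¬p2) ∧ (¬p1 ∨ ¬p2)   — simplify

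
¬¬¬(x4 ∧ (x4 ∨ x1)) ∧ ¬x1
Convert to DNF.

¬x4 ∧ ¬x1

¬¬¬(x4 ∧ (x4 ∨ x1)) ∧ ¬x1
= ¬(x4 ∧ (x4 ∨ x1)) ∧ ¬x1
= (¬x4 ∨ ¬(x4 ∨ x1)) ∧ ¬x1
= (¬x4 ∨ (¬x4 ∧ ¬x1)) ∧ ¬x1
= (¬x4 ∧ ¬x1) ∨ (¬x4 ∧ ¬x1 ∧ ¬x1)
= ¬x4 ∧ ¬x1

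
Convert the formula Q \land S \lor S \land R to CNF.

Q \land S \lor S \land R
≡ (Q \lor S) \land (Q \lor R) \land (S \lor S) \land (S \lor R)   (distribute \lor over \land)
≡ (Q \lor R) \land S   (simplify)

(Q \lor R) \land S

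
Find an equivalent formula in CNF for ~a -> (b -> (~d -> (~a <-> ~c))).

~a -> (b -> (~d -> (~a <-> ~c)))
≡ ~~a | (b -> (~d -> (~a <-> ~c)))   [eliminate ->]
≡ ~~a | ~b | (~d -> (~a <-> ~c))   [eliminate ->]
≡ ~~a | ~b | ~~d | (~a <-> ~c)   [eliminate ->]
≡ ~~a | ~b | ~~d | ((~a -> ~c) & (~c -> ~a))   [eliminate <->]
≡ ~~a | ~b | ~~d | ((~~a | ~c) & (~c -> ~a))   [eliminate ->]
≡ ~~a | ~b | ~~d | ((~~a | ~c) & (~~c | ~a))   [eliminate ->]
≡ a | ~b | ~~d | ((~~a | ~c) & (~~c | ~a))   [double negation]
≡ a | ~b | d | ((~~a | ~c) & (~~c | ~a))   [double negation]
≡ a | ~b | d | ((a | ~c) & (~~c | ~a))   [double negation]
≡ a | ~b | d | ((a | ~c) & (c | ~a))   [double negation]
≡ (a | ~b | d | a | ~c) & (a | ~b | d | c | ~a)   [distribute | over &]
≡ a | ~b | d | ~c   [simplify]

a | ~b | d | ~c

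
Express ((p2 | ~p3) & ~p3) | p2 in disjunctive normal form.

((p2 | ~p3) & ~p3) | p2
≡ (p2 & ~p3) | (~p3 & ~p3) | p2   [distribute & over |]
≡ ~p3 | p2   [simplify]

~p3 | p2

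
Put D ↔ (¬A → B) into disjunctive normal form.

(¬D ∧ ¬A ∧ ¬B) ∨ (A ∧ D) ∨ (B ∧ D)

D ↔ (¬A → B)
⇔ (D → (¬A → B)) ∧ ((¬A → B) → D)
⇔ (¬D ∨ (¬A → B)) ∧ ((¬A → B) → D)
⇔ (¬D ∨ ¬¬A ∨ B) ∧ ((¬A → B) → D)
⇔ (¬D ∨ ¬¬A ∨ B) ∧ (¬(¬A → B) ∨ D)
⇔ (¬D ∨ ¬¬A ∨ B) ∧ (¬(¬¬A ∨ B) ∨ D)
⇔ (¬D ∨ A ∨ B) ∧ (¬(¬¬A ∨ B) ∨ D)
⇔ (¬D ∨ A ∨ B) ∧ ((¬¬¬A ∧ ¬B) ∨ D)
⇔ (¬D ∨ A ∨ B) ∧ ((¬A ∧ ¬B) ∨ D)
⇔ (¬D ∧ ¬A ∧ ¬B) ∨ (¬D ∧ D) ∨ (A ∧ ¬A ∧ ¬B) ∨ (A ∧ D) ∨ (B ∧ ¬A ∧ ¬B) ∨ (B ∧ D)
⇔ (¬D ∧ ¬A ∧ ¬B) ∨ (A ∧ D) ∨ (B ∧ D)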